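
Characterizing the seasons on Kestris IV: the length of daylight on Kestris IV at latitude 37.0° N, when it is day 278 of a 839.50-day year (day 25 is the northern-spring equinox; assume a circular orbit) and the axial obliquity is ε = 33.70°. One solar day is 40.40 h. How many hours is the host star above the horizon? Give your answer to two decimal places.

26.44 h

Solar longitude: λ_s = 360° × (278 − 25)/839.50 = 108.493°.
sin δ = sin 33.70° × sin 108.493° = 0.52619, so δ = +31.749°.
cos H₀ = −tan φ · tan δ = −tan(+37.0°) × tan(+31.749°) = -0.4663, so H₀ = 2.0559 rad = 117.79°.
Daylight = 2H₀/(2π) × 40.40 h = (2.0559/π) × 40.40 = 26.44 h.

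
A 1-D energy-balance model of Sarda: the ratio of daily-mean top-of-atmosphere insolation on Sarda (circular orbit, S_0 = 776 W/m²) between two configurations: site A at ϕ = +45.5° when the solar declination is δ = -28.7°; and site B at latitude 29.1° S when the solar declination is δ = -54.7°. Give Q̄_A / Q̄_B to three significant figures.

— Configuration A (ϕ=+45.5°):
cos h₀ = −tan(+45.5°) tan(-28.700°) = 0.5571, h₀ = 0.9799 rad.
Bracket: h₀ sin ϕ sin δ + cos ϕ cos δ sin h₀ = 0.9799×0.71325×-0.48022 + 0.70091×0.87715×0.83043 = -0.335632 + 0.510551 = 0.174919.
Q̄ = (S_0/π) × [bracket] = (776/π) × 0.174919 = 43.206 W/m².
— Configuration B (ϕ=-29.1°):
cos h₀ = −tan(-29.1°) tan(-54.700°) = -0.7861, h₀ = 2.4753 rad.
Bracket: h₀ sin ϕ sin δ + cos ϕ cos δ sin h₀ = 2.4753×-0.48634×-0.81614 + 0.87377×0.57786×0.61809 = 0.982500 + 0.312084 = 1.294584.
Q̄ = (S_0/π) × [bracket] = (776/π) × 1.294584 = 319.77 W/m².
Ratio Q̄_A / Q̄_B = 43.206 / 319.77 = 0.1351.

Q̄_A / Q̄_B ≈ 0.135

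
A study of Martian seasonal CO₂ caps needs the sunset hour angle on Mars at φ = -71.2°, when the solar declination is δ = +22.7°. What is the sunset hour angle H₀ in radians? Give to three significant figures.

cos H₀ = −tan φ · tan δ = 1.2288 ≥ 1, so the Sun never rises (polar night) and H₀ = 0.

H₀ = 0.00 rad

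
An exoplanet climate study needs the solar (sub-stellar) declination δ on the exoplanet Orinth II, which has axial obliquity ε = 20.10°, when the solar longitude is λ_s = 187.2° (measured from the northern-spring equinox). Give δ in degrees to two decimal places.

δ = -2.47°

sin δ = sin ε · sin λ_s = sin 20.10° × sin 187.2° = -0.043072.
δ = arcsin(-0.043072) = -2.47°.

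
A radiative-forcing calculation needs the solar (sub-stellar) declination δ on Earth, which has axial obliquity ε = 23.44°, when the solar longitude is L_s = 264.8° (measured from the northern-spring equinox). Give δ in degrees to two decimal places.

δ = -23.34°

sin δ = sin ε · sin L_s = sin 23.44° × sin 264.8° = -0.396151.
δ = arcsin(-0.396151) = -23.34°.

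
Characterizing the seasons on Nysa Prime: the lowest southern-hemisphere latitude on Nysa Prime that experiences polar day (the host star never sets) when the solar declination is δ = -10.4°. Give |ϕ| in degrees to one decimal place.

Polar day requires cos h₀ = −tan ϕ tan δ ≤ −1, i.e. tan ϕ tan δ ≥ 1.
The boundary is |tan ϕ| · |tan δ| = 1, so |ϕ| = 90° − |δ| = 90° − 10.4° = 79.6° in the southern hemisphere.

|ϕ| = 79.6°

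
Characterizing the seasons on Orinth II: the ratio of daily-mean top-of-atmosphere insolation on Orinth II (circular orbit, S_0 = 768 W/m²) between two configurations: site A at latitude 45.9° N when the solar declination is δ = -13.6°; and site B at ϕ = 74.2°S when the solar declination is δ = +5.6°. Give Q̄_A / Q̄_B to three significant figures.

— Configuration A (ϕ=+45.9°):
cos h₀ = −tan(+45.9°) tan(-13.600°) = 0.2496, h₀ = 1.3185 rad.
Bracket: h₀ sin ϕ sin δ + cos ϕ cos δ sin h₀ = 1.3185×0.71813×-0.23514 + 0.69591×0.97196×0.96834 = -0.222643 + 0.654982 = 0.432339.
Q̄ = (S_0/π) × [bracket] = (768/π) × 0.432339 = 105.69 W/m².
— Configuration B (ϕ=-74.2°):
cos h₀ = −tan(-74.2°) tan(+5.600°) = 0.3465, h₀ = 1.2170 rad.
Bracket: h₀ sin ϕ sin δ + cos ϕ cos δ sin h₀ = 1.2170×-0.96222×0.09758 + 0.27228×0.99523×0.93805 = -0.114268 + 0.254194 = 0.139926.
Q̄ = (S_0/π) × [bracket] = (768/π) × 0.139926 = 34.207 W/m².
Ratio Q̄_A / Q̄_B = 105.69 / 34.207 = 3.090.

Q̄_A / Q̄_B ≈ 3.09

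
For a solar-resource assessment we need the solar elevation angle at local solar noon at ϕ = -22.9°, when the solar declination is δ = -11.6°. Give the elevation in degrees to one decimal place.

78.7°

At local noon the hour angle is zero, so the zenith angle equals |ϕ − δ| = |-22.9° − (-11.600°)| = 11.300°.
Elevation = 90° − 11.300° = 78.7°.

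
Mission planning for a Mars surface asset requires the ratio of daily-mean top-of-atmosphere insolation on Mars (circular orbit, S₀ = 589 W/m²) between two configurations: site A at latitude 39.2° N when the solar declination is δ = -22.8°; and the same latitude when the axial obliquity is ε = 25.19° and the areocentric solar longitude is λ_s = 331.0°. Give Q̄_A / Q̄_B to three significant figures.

Q̄_A / Q̄_B ≈ 0.659

— Configuration A (φ=+39.2°):
cos H₀ = −tan(+39.2°) tan(-22.800°) = 0.3428, H₀ = 1.2209 rad.
Bracket: H₀ sin φ sin δ + cos φ cos δ sin H₀ = 1.2209×0.63203×-0.38752 + 0.77494×0.92186×0.93939 = -0.299028 + 0.671087 = 0.372059.
Q̄ = (S₀/π) × [bracket] = (589/π) × 0.372059 = 69.755 W/m².
— Configuration B (φ=+39.2°):
sin δ = sin 25.19° × sin 331.0° = -0.20635, so δ = -11.908°.
cos H₀ = −tan(+39.2°) tan(-11.908°) = 0.1720, H₀ = 1.3979 rad.
Bracket: H₀ sin φ sin δ + cos φ cos δ sin H₀ = 1.3979×0.63203×-0.20635 + 0.77494×0.97848×0.98510 = -0.182313 + 0.746965 = 0.564652.
Q̄ = (S₀/π) × [bracket] = (589/π) × 0.564652 = 105.86 W/m².
Ratio Q̄_A / Q̄_B = 69.755 / 105.86 = 0.6589.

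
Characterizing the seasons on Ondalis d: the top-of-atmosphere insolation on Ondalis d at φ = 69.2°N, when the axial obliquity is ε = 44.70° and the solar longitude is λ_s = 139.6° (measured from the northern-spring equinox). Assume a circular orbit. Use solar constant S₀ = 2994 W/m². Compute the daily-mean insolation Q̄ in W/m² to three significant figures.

Solar declination: sin δ = sin ε · sin λ_s = sin 44.70° × sin 139.6° = 0.45588, so δ = +27.122°.
cos H₀ = −tan(+69.2°) tan(+27.122°) = -1.3484 ≤ −1 ⇒ polar day, H₀ = π.
Bracket: H₀ sin φ sin δ + cos φ cos δ sin H₀ = 3.1416×0.93483×0.45588 + 0.35511×0.89004×0.00000 = 1.338857 + 0.000000 = 1.338857.
Q̄ = (S₀/π) × [bracket] = (2994/π) × 1.338857 = 1276 W/m².

Q̄ ≈ 1.28e+03 W/m²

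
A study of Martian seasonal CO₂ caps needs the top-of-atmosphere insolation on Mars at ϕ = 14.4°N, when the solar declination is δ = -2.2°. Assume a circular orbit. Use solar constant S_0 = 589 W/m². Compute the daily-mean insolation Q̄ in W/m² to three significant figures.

Q̄ ≈ 179 W/m²

cos h₀ = −tan(+14.4°) tan(-2.200°) = 0.0099, h₀ = 1.5609 rad.
Bracket: h₀ sin ϕ sin δ + cos ϕ cos δ sin h₀ = 1.5609×0.24869×-0.03839 + 0.96858×0.99926×0.99995 = -0.014902 + 0.967815 = 0.952913.
Q̄ = (S_0/π) × [bracket] = (589/π) × 0.952913 = 178.7 W/m².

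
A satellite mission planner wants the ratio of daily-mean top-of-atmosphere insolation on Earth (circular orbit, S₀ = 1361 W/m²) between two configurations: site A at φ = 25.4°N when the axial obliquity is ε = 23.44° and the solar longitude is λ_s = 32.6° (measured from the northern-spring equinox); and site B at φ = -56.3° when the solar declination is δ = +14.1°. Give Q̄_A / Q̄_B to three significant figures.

— Configuration A (φ=+25.4°):
Solar declination: sin δ = sin ε · sin λ_s = sin 23.44° × sin 32.6° = 0.21432, so δ = +12.375°.
cos H₀ = −tan(+25.4°) tan(+12.375°) = -0.1042, H₀ = 1.6752 rad.
Bracket: H₀ sin φ sin δ + cos φ cos δ sin H₀ = 1.6752×0.42894×0.21432 + 0.90334×0.97676×0.99456 = 0.154002 + 0.877546 = 1.031548.
Q̄ = (S₀/π) × [bracket] = (1361/π) × 1.031548 = 446.89 W/m².
— Configuration B (φ=-56.3°):
cos H₀ = −tan(-56.3°) tan(+14.100°) = 0.3766, H₀ = 1.1846 rad.
Bracket: H₀ sin φ sin δ + cos φ cos δ sin H₀ = 1.1846×-0.83195×0.24362 + 0.55484×0.96987×0.92636 = -0.240094 + 0.498495 = 0.258401.
Q̄ = (S₀/π) × [bracket] = (1361/π) × 0.258401 = 111.94 W/m².
Ratio Q̄_A / Q̄_B = 446.89 / 111.94 = 3.992.

Q̄_A / Q̄_B ≈ 3.99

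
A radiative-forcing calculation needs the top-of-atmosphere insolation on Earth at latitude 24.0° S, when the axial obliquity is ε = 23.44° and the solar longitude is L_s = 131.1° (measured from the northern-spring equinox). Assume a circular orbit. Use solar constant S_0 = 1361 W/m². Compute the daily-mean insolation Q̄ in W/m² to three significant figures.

Q̄ ≈ 298 W/m²

Solar declination: sin δ = sin ε · sin L_s = sin 23.44° × sin 131.1° = 0.29976, so δ = +17.443°.
cos h₀ = −tan(-24.0°) tan(+17.443°) = 0.1399, h₀ = 1.4304 rad.
Bracket: h₀ sin ϕ sin δ + cos ϕ cos δ sin h₀ = 1.4304×-0.40674×0.29976 + 0.91355×0.95402×0.99017 = -0.174401 + 0.862978 = 0.688577.
Q̄ = (S_0/π) × [bracket] = (1361/π) × 0.688577 = 298.3 W/m².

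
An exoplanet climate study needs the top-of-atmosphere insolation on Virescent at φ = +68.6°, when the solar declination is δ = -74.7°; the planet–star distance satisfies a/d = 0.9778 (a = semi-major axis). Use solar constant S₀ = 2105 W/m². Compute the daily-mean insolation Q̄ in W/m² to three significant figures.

cos H₀ = −tan(+68.6°) tan(-74.700°) = 9.3274 ≥ 1 ⇒ polar night, H₀ = 0 and Q̄ = 0.
Inverse-square distance factor (a/d)² = 0.9778² = 0.956093.

Q̄ ≈ 0.00 W/m²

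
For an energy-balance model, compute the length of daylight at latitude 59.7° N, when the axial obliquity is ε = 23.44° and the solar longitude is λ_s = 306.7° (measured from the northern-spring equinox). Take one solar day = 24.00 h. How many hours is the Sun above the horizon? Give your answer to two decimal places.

Solar declination: sin δ = sin ε · sin λ_s = sin 23.44° × sin 306.7° = -0.31894, so δ = -18.599°.
cos H₀ = −tan φ · tan δ = −tan(+59.7°) × tan(-18.599°) = 0.5759, so H₀ = 0.9571 rad = 54.84°.
Daylight = 2H₀/(2π) × 24.00 h = (0.9571/π) × 24.00 = 7.31 h.

7.31 h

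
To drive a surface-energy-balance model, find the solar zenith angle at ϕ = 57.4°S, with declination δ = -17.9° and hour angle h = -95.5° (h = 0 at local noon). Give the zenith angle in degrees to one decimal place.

θ_z = 77.9°

cos θ_z = sin ϕ sin δ + cos ϕ cos δ cos h = 0.258933 + -0.049139 = 0.209794.
θ_z = arccos(0.209794) = 77.9°.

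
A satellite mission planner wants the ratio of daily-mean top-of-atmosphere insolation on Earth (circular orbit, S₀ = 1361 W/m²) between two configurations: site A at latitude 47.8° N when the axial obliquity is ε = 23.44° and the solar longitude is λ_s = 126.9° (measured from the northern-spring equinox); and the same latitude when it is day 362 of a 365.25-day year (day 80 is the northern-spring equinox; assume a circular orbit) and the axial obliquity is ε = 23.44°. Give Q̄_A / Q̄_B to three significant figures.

— Configuration A (φ=+47.8°):
Solar declination: sin δ = sin ε · sin λ_s = sin 23.44° × sin 126.9° = 0.31811, so δ = +18.548°.
cos H₀ = −tan(+47.8°) tan(+18.548°) = -0.3700, H₀ = 1.9499 rad.
Bracket: H₀ sin φ sin δ + cos φ cos δ sin H₀ = 1.9499×0.74080×0.31811 + 0.67172×0.94806×0.92901 = 0.459505 + 0.591622 = 1.051127.
Q̄ = (S₀/π) × [bracket] = (1361/π) × 1.051127 = 455.37 W/m².
— Configuration B (φ=+47.8°):
Solar longitude: λ_s = 360° × (362 − 80)/365.25 = 277.947°.
sin δ = sin 23.44° × sin 277.947° = -0.39397, so δ = -23.202°.
cos H₀ = −tan(+47.8°) tan(-23.202°) = 0.4727, H₀ = 1.0784 rad.
Bracket: H₀ sin φ sin δ + cos φ cos δ sin H₀ = 1.0784×0.74080×-0.39397 + 0.67172×0.91912×0.88121 = -0.314734 + 0.544051 = 0.229317.
Q̄ = (S₀/π) × [bracket] = (1361/π) × 0.229317 = 99.345 W/m².
Ratio Q̄_A / Q̄_B = 455.37 / 99.345 = 4.584.

Q̄_A / Q̄_B ≈ 4.58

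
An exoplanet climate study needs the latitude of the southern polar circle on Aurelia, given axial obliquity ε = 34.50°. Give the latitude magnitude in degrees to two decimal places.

The polar circle is the lowest latitude that experiences at least one full rotation of continuous darkness at the northern-summer solstice; it lies at |ϕ| = 90° − ε = 90° − 34.50° = 55.50°.

55.50°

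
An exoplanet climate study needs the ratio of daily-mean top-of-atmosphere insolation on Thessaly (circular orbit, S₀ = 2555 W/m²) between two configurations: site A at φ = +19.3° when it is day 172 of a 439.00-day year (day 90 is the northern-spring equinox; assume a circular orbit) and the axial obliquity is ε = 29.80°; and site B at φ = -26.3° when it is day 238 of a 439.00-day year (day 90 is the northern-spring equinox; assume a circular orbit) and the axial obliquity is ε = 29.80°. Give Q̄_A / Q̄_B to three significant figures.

Q̄_A / Q̄_B ≈ 2.03

— Configuration A (φ=+19.3°):
Solar longitude: λ_s = 360° × (172 − 90)/439.00 = 67.244°.
sin δ = sin 29.80° × sin 67.244° = 0.45829, so δ = +27.277°.
cos H₀ = −tan(+19.3°) tan(+27.277°) = -0.1806, H₀ = 1.7524 rad.
Bracket: H₀ sin φ sin δ + cos φ cos δ sin H₀ = 1.7524×0.33051×0.45829 + 0.94380×0.88880×0.98356 = 0.265435 + 0.825059 = 1.090494.
Q̄ = (S₀/π) × [bracket] = (2555/π) × 1.090494 = 886.88 W/m².
— Configuration B (φ=-26.3°):
Solar longitude: λ_s = 360° × (238 − 90)/439.00 = 121.367°.
sin δ = sin 29.80° × sin 121.367° = 0.42434, so δ = +25.109°.
cos H₀ = −tan(-26.3°) tan(+25.109°) = 0.2316, H₀ = 1.3371 rad.
Bracket: H₀ sin φ sin δ + cos φ cos δ sin H₀ = 1.3371×-0.44307×0.42434 + 0.89649×0.90550×0.97281 = -0.251391 + 0.789700 = 0.538309.
Q̄ = (S₀/π) × [bracket] = (2555/π) × 0.538309 = 437.80 W/m².
Ratio Q̄_A / Q̄_B = 886.88 / 437.80 = 2.026.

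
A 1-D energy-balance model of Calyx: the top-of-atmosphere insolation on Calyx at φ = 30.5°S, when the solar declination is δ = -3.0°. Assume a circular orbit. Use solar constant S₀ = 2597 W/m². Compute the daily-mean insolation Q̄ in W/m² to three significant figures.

cos H₀ = −tan(-30.5°) tan(-3.000°) = -0.0309, H₀ = 1.6017 rad.
Bracket: H₀ sin φ sin δ + cos φ cos δ sin H₀ = 1.6017×-0.50754×-0.05234 + 0.86163×0.99863×0.99952 = 0.042549 + 0.860037 = 0.902586.
Q̄ = (S₀/π) × [bracket] = (2597/π) × 0.902586 = 746.1 W/m².

Q̄ ≈ 746 W/m²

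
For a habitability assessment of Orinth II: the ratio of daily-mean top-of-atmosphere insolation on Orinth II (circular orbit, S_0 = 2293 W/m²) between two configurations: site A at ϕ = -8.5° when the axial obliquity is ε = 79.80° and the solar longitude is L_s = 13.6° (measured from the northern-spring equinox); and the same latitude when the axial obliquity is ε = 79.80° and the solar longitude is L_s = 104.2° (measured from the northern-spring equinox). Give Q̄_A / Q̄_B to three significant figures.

— Configuration A (ϕ=-8.5°):
Solar declination: sin δ = sin ε · sin L_s = sin 79.80° × sin 13.6° = 0.23143, so δ = +13.381°.
cos h₀ = −tan(-8.5°) tan(+13.381°) = 0.0356, h₀ = 1.5352 rad.
Bracket: h₀ sin ϕ sin δ + cos ϕ cos δ sin h₀ = 1.5352×-0.14781×0.23143 + 0.98902×0.97285×0.99937 = -0.052516 + 0.961562 = 0.909046.
Q̄ = (S_0/π) × [bracket] = (2293/π) × 0.909046 = 663.50 W/m².
— Configuration B (ϕ=-8.5°):
Solar declination: sin δ = sin ε · sin L_s = sin 79.80° × sin 104.2° = 0.95412, so δ = +72.578°.
cos h₀ = −tan(-8.5°) tan(+72.578°) = 0.4762, h₀ = 1.0744 rad.
Bracket: h₀ sin ϕ sin δ + cos ϕ cos δ sin h₀ = 1.0744×-0.14781×0.95412 + 0.98902×0.29941×0.87931 = -0.151521 + 0.260383 = 0.108862.
Q̄ = (S_0/π) × [bracket] = (2293/π) × 0.108862 = 79.457 W/m².
Ratio Q̄_A / Q̄_B = 663.50 / 79.457 = 8.350.

Q̄_A / Q̄_B ≈ 8.35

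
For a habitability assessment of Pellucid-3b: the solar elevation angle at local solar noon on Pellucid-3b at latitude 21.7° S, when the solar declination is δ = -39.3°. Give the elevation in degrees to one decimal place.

At local noon the hour angle is zero, so the zenith angle equals |φ − δ| = |-21.7° − (-39.300°)| = 17.600°.
Elevation = 90° − 17.600° = 72.4°.

72.4°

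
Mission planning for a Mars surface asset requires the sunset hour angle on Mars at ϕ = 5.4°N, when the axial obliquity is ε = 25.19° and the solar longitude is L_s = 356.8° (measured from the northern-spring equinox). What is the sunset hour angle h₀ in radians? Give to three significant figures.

h₀ = 1.57 rad

Solar declination: sin δ = sin ε · sin L_s = sin 25.19° × sin 356.8° = -0.02376, so δ = -1.361°.
cos h₀ = −tan ϕ · tan δ = −tan(+5.4°) × tan(-1.361°) = 0.0022, so h₀ = 1.5685 rad = 89.87°.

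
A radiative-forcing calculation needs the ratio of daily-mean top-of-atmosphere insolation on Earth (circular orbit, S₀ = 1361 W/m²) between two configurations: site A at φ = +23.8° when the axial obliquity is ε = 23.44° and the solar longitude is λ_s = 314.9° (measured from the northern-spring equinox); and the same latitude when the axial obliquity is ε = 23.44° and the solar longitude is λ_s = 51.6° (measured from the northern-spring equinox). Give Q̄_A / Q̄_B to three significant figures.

— Configuration A (φ=+23.8°):
Solar declination: sin δ = sin ε · sin λ_s = sin 23.44° × sin 314.9° = -0.28177, so δ = -16.366°.
cos H₀ = −tan(+23.8°) tan(-16.366°) = 0.1295, H₀ = 1.4409 rad.
Bracket: H₀ sin φ sin δ + cos φ cos δ sin H₀ = 1.4409×0.40355×-0.28177 + 0.91496×0.95948×0.99158 = -0.163842 + 0.870494 = 0.706652.
Q̄ = (S₀/π) × [bracket] = (1361/π) × 0.706652 = 306.14 W/m².
— Configuration B (φ=+23.8°):
Solar declination: sin δ = sin ε · sin λ_s = sin 23.44° × sin 51.6° = 0.31174, so δ = +18.164°.
cos H₀ = −tan(+23.8°) tan(+18.164°) = -0.1447, H₀ = 1.7160 rad.
Bracket: H₀ sin φ sin δ + cos φ cos δ sin H₀ = 1.7160×0.40355×0.31174 + 0.91496×0.95017×0.98947 = 0.215877 + 0.860213 = 1.076090.
Q̄ = (S₀/π) × [bracket] = (1361/π) × 1.076090 = 466.18 W/m².
Ratio Q̄_A / Q̄_B = 306.14 / 466.18 = 0.6567.

Q̄_A / Q̄_B ≈ 0.657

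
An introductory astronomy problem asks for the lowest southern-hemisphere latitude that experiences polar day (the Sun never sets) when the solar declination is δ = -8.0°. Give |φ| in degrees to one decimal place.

|φ| = 82.0°

Polar day requires cos H₀ = −tan φ tan δ ≤ −1, i.e. tan φ tan δ ≥ 1.
The boundary is |tan φ| · |tan δ| = 1, so |φ| = 90° − |δ| = 90° − 8.0° = 82.0° in the southern hemisphere.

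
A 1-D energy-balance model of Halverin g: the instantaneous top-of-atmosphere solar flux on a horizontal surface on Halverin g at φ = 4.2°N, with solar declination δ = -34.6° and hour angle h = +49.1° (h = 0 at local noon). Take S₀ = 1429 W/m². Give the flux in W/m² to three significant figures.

cos θ_z = sin φ sin δ + cos φ cos δ cos h = -0.041588 + 0.537494 = 0.495906.
Flux = S₀ · cos θ_z = 1429 × 0.495906 = 708.6 W/m².

709 W/m²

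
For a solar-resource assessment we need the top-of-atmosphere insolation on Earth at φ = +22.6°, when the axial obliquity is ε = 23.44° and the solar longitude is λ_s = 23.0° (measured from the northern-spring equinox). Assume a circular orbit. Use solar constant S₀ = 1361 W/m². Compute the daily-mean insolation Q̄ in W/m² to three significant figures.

Solar declination: sin δ = sin ε · sin λ_s = sin 23.44° × sin 23.0° = 0.15543, so δ = +8.942°.
cos H₀ = −tan(+22.6°) tan(+8.942°) = -0.0655, H₀ = 1.6363 rad.
Bracket: H₀ sin φ sin δ + cos φ cos δ sin H₀ = 1.6363×0.38430×0.15543 + 0.92321×0.98785×0.99785 = 0.097739 + 0.910032 = 1.007771.
Q̄ = (S₀/π) × [bracket] = (1361/π) × 1.007771 = 436.6 W/m².

Q̄ ≈ 437 W/m²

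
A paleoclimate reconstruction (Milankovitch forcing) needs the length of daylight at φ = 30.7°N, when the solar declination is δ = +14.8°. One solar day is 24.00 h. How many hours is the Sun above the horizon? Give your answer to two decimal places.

13.20 h

cos H₀ = −tan φ · tan δ = −tan(+30.7°) × tan(+14.800°) = -0.1569, so H₀ = 1.7283 rad = 99.03°.
Daylight = 2H₀/(2π) × 24.00 h = (1.7283/π) × 24.00 = 13.20 h.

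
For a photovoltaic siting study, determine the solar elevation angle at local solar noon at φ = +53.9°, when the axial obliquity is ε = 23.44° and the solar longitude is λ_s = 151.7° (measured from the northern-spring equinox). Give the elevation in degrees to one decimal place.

Solar declination: sin δ = sin ε · sin λ_s = sin 23.44° × sin 151.7° = 0.18859, so δ = +10.870°.
At local noon the hour angle is zero, so the zenith angle equals |φ − δ| = |+53.9° − (+10.870°)| = 43.030°.
Elevation = 90° − 43.030° = 47.0°.

47.0°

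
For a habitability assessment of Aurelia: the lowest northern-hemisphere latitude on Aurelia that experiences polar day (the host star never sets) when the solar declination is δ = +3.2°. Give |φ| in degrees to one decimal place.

|φ| = 86.8°

Polar day requires cos H₀ = −tan φ tan δ ≤ −1, i.e. tan φ tan δ ≥ 1.
The boundary is |tan φ| · |tan δ| = 1, so |φ| = 90° − |δ| = 90° − 3.2° = 86.8° in the northern hemisphere.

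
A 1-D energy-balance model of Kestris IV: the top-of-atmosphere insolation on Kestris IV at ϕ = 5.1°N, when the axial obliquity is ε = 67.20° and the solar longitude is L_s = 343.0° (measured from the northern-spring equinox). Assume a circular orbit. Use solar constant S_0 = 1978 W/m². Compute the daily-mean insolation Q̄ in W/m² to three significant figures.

Q̄ ≈ 580 W/m²

Solar declination: sin δ = sin ε · sin L_s = sin 67.20° × sin 343.0° = -0.26953, so δ = -15.636°.
cos h₀ = −tan(+5.1°) tan(-15.636°) = 0.0250, h₀ = 1.5458 rad.
Bracket: h₀ sin ϕ sin δ + cos ϕ cos δ sin h₀ = 1.5458×0.08889×-0.26953 + 0.99604×0.96299×0.99969 = -0.037035 + 0.958879 = 0.921844.
Q̄ = (S_0/π) × [bracket] = (1978/π) × 0.921844 = 580.4 W/m².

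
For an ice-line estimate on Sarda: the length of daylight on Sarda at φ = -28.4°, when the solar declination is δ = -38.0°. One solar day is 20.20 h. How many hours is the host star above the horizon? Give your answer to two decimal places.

12.90 h

cos H₀ = −tan φ · tan δ = −tan(-28.4°) × tan(-38.000°) = -0.4224, so H₀ = 2.0069 rad = 114.99°.
Daylight = 2H₀/(2π) × 20.20 h = (2.0069/π) × 20.20 = 12.90 h.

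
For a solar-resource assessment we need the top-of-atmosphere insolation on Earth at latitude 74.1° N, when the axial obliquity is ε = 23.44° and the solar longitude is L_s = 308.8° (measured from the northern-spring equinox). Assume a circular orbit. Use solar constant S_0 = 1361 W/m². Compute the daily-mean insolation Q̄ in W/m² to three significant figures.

Q̄ ≈ 0.00 W/m²

Solar declination: sin δ = sin ε · sin L_s = sin 23.44° × sin 308.8° = -0.31001, so δ = -18.060°.
cos h₀ = −tan(+74.1°) tan(-18.060°) = 1.1447 ≥ 1 ⇒ polar night, h₀ = 0 and Q̄ = 0.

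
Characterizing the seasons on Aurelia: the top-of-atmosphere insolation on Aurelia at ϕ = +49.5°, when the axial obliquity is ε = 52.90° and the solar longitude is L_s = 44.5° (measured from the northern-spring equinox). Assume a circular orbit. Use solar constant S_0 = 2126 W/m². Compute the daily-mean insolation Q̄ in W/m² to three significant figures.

Q̄ ≈ 937 W/m²

Solar declination: sin δ = sin ε · sin L_s = sin 52.90° × sin 44.5° = 0.55903, so δ = +33.989°.
cos h₀ = −tan(+49.5°) tan(+33.989°) = -0.7894, h₀ = 2.4807 rad.
Bracket: h₀ sin ϕ sin δ + cos ϕ cos δ sin h₀ = 2.4807×0.76041×0.55903 + 0.64945×0.82914×0.61385 = 1.054526 + 0.330549 = 1.385075.
Q̄ = (S_0/π) × [bracket] = (2126/π) × 1.385075 = 937.3 W/m².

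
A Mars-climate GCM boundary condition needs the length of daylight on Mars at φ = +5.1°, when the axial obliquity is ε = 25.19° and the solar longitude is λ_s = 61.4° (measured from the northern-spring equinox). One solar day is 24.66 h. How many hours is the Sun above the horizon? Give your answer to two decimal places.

12.61 h

Solar declination: sin δ = sin ε · sin λ_s = sin 25.19° × sin 61.4° = 0.37369, so δ = +21.943°.
cos H₀ = −tan φ · tan δ = −tan(+5.1°) × tan(+21.943°) = -0.0360, so H₀ = 1.6068 rad = 92.06°.
Daylight = 2H₀/(2π) × 24.66 h = (1.6068/π) × 24.66 = 12.61 h.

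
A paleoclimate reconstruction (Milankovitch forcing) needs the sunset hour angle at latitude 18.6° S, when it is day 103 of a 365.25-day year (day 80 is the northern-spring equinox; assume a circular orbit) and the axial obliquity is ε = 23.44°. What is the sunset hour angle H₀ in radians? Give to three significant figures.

Solar longitude: λ_s = 360° × (103 − 80)/365.25 = 22.669°.
sin δ = sin 23.44° × sin 22.669° = 0.15331, so δ = +8.819°.
cos H₀ = −tan φ · tan δ = −tan(-18.6°) × tan(+8.819°) = 0.0522, so H₀ = 1.5186 rad = 87.01°.

H₀ = 1.52 rad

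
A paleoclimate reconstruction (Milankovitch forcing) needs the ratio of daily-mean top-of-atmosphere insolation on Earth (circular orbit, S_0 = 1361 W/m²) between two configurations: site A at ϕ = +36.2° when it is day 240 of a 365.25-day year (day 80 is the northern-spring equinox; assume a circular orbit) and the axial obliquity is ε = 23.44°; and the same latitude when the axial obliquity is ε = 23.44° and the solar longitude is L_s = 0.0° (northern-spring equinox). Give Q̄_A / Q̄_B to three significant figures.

Q̄_A / Q̄_B ≈ 1.17

— Configuration A (ϕ=+36.2°):
Solar longitude: L_s = 360° × (240 − 80)/365.25 = 157.700°.
sin δ = sin 23.44° × sin 157.700° = 0.15094, so δ = +8.682°.
cos h₀ = −tan(+36.2°) tan(+8.682°) = -0.1118, h₀ = 1.6828 rad.
Bracket: h₀ sin ϕ sin δ + cos ϕ cos δ sin h₀ = 1.6828×0.59061×0.15094 + 0.80696×0.98854×0.99374 = 0.150016 + 0.792719 = 0.942735.
Q̄ = (S_0/π) × [bracket] = (1361/π) × 0.942735 = 408.41 W/m².
— Configuration B (ϕ=+36.2°):
Solar declination: sin δ = sin ε · sin L_s = sin 23.44° × sin 0.0° = 0.00000, so δ = +0.000°.
cos h₀ = −tan(+36.2°) tan(+0.000°) = -0.0000, h₀ = 1.5708 rad.
Bracket: h₀ sin ϕ sin δ + cos ϕ cos δ sin h₀ = 1.5708×0.59061×0.00000 + 0.80696×1.00000×1.00000 = 0.000000 + 0.806960 = 0.806960.
Q̄ = (S_0/π) × [bracket] = (1361/π) × 0.806960 = 349.59 W/m².
Ratio Q̄_A / Q̄_B = 408.41 / 349.59 = 1.168.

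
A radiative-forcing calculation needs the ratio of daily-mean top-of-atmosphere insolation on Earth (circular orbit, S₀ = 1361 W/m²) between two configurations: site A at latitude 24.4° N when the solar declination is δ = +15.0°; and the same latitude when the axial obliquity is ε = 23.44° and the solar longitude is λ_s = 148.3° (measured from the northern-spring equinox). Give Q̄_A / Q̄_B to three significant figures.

Q̄_A / Q̄_B ≈ 1.02

— Configuration A (φ=+24.4°):
cos H₀ = −tan(+24.4°) tan(+15.000°) = -0.1215, H₀ = 1.6926 rad.
Bracket: H₀ sin φ sin δ + cos φ cos δ sin H₀ = 1.6926×0.41310×0.25882 + 0.91068×0.96593×0.99259 = 0.180970 + 0.873135 = 1.054105.
Q̄ = (S₀/π) × [bracket] = (1361/π) × 1.054105 = 456.66 W/m².
— Configuration B (φ=+24.4°):
Solar declination: sin δ = sin ε · sin λ_s = sin 23.44° × sin 148.3° = 0.20903, so δ = +12.065°.
cos H₀ = −tan(+24.4°) tan(+12.065°) = -0.0970, H₀ = 1.6679 rad.
Bracket: H₀ sin φ sin δ + cos φ cos δ sin H₀ = 1.6679×0.41310×0.20903 + 0.91068×0.97791×0.99529 = 0.144024 + 0.886369 = 1.030393.
Q̄ = (S₀/π) × [bracket] = (1361/π) × 1.030393 = 446.39 W/m².
Ratio Q̄_A / Q̄_B = 456.66 / 446.39 = 1.023.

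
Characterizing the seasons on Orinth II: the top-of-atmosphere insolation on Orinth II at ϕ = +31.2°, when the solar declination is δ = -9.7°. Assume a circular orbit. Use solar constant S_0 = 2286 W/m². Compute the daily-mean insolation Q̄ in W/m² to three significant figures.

Q̄ ≈ 517 W/m²

cos h₀ = −tan(+31.2°) tan(-9.700°) = 0.1035, h₀ = 1.4671 rad.
Bracket: h₀ sin ϕ sin δ + cos ϕ cos δ sin h₀ = 1.4671×0.51803×-0.16849 + 0.85536×0.98570×0.99463 = -0.128053 + 0.838601 = 0.710548.
Q̄ = (S_0/π) × [bracket] = (2286/π) × 0.710548 = 517.0 W/m².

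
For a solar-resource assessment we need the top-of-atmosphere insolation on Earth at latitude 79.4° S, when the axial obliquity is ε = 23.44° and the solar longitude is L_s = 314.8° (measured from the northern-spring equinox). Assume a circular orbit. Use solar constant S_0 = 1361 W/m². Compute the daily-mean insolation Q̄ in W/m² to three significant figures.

Solar declination: sin δ = sin ε · sin L_s = sin 23.44° × sin 314.8° = -0.28226, so δ = -16.395°.
cos h₀ = −tan(-79.4°) tan(-16.395°) = -1.5722 ≤ −1 ⇒ polar day, h₀ = π.
Bracket: h₀ sin ϕ sin δ + cos ϕ cos δ sin h₀ = 3.1416×-0.98294×-0.28226 + 0.18395×0.95934×0.00000 = 0.871620 + 0.000000 = 0.871620.
Q̄ = (S_0/π) × [bracket] = (1361/π) × 0.871620 = 377.6 W/m².

Q̄ ≈ 378 W/m²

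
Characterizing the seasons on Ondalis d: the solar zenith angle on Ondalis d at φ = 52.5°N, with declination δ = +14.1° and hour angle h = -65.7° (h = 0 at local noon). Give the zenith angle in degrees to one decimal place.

cos θ_z = sin φ sin δ + cos φ cos δ cos h = 0.193273 + 0.242967 = 0.436240.
θ_z = arccos(0.436240) = 64.1°.

θ_z = 64.1°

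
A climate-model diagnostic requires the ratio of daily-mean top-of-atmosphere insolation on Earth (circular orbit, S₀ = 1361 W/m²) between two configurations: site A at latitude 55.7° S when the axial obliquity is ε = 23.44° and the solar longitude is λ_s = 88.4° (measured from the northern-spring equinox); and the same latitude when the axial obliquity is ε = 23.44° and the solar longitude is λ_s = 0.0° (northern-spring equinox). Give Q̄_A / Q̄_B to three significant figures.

Q̄_A / Q̄_B ≈ 0.194

— Configuration A (φ=-55.7°):
Solar declination: sin δ = sin ε · sin λ_s = sin 23.44° × sin 88.4° = 0.39763, so δ = +23.430°.
cos H₀ = −tan(-55.7°) tan(+23.430°) = 0.6353, H₀ = 0.8824 rad.
Bracket: H₀ sin φ sin δ + cos φ cos δ sin H₀ = 0.8824×-0.82610×0.39763 + 0.56353×0.91754×0.77227 = -0.289853 + 0.399311 = 0.109458.
Q̄ = (S₀/π) × [bracket] = (1361/π) × 0.109458 = 47.419 W/m².
— Configuration B (φ=-55.7°):
Solar declination: sin δ = sin ε · sin λ_s = sin 23.44° × sin 0.0° = 0.00000, so δ = +0.000°.
cos H₀ = −tan(-55.7°) tan(+0.000°) = 0.0000, H₀ = 1.5708 rad.
Bracket: H₀ sin φ sin δ + cos φ cos δ sin H₀ = 1.5708×-0.82610×0.00000 + 0.56353×1.00000×1.00000 = -0.000000 + 0.563530 = 0.563530.
Q̄ = (S₀/π) × [bracket] = (1361/π) × 0.563530 = 244.13 W/m².
Ratio Q̄_A / Q̄_B = 47.419 / 244.13 = 0.1942.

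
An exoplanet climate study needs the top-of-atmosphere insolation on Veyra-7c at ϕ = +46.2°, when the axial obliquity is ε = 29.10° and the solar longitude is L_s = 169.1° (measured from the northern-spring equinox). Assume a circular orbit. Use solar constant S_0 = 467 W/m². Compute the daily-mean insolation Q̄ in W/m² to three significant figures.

Solar declination: sin δ = sin ε · sin L_s = sin 29.10° × sin 169.1° = 0.09196, so δ = +5.277°.
cos h₀ = −tan(+46.2°) tan(+5.277°) = -0.0963, h₀ = 1.6673 rad.
Bracket: h₀ sin ϕ sin δ + cos ϕ cos δ sin h₀ = 1.6673×0.72176×0.09196 + 0.69214×0.99576×0.99535 = 0.110664 + 0.686001 = 0.796665.
Q̄ = (S_0/π) × [bracket] = (467/π) × 0.796665 = 118.4 W/m².

Q̄ ≈ 118 W/m²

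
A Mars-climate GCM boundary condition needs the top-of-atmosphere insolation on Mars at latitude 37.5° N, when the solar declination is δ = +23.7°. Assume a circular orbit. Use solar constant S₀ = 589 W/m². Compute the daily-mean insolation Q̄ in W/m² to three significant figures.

Q̄ ≈ 216 W/m²

cos H₀ = −tan(+37.5°) tan(+23.700°) = -0.3368, H₀ = 1.9143 rad.
Bracket: H₀ sin φ sin δ + cos φ cos δ sin H₀ = 1.9143×0.60876×0.40195 + 0.79335×0.91566×0.94156 = 0.468412 + 0.683986 = 1.152398.
Q̄ = (S₀/π) × [bracket] = (589/π) × 1.152398 = 216.1 W/m².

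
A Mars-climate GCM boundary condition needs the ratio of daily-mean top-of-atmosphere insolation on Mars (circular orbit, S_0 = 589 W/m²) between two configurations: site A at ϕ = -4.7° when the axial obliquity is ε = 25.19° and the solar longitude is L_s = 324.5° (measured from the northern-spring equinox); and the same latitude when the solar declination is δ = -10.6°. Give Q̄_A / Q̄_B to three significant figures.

Q̄_A / Q̄_B ≈ 0.994

— Configuration A (ϕ=-4.7°):
Solar declination: sin δ = sin ε · sin L_s = sin 25.19° × sin 324.5° = -0.24716, so δ = -14.309°.
cos h₀ = −tan(-4.7°) tan(-14.309°) = -0.0210, h₀ = 1.5918 rad.
Bracket: h₀ sin ϕ sin δ + cos ϕ cos δ sin h₀ = 1.5918×-0.08194×-0.24716 + 0.99664×0.96897×0.99978 = 0.032238 + 0.965502 = 0.997740.
Q̄ = (S_0/π) × [bracket] = (589/π) × 0.997740 = 187.06 W/m².
— Configuration B (ϕ=-4.7°):
cos h₀ = −tan(-4.7°) tan(-10.600°) = -0.0154, h₀ = 1.5862 rad.
Bracket: h₀ sin ϕ sin δ + cos ϕ cos δ sin h₀ = 1.5862×-0.08194×-0.18395 + 0.99664×0.98294×0.99988 = 0.023909 + 0.979520 = 1.003429.
Q̄ = (S_0/π) × [bracket] = (589/π) × 1.003429 = 188.13 W/m².
Ratio Q̄_A / Q̄_B = 187.06 / 188.13 = 0.9943.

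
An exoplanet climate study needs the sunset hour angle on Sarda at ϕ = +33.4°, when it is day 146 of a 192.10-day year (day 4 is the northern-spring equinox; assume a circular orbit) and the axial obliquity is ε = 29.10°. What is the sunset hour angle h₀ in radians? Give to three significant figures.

Solar longitude: L_s = 360° × (146 − 4)/192.10 = 266.111°.
sin δ = sin 29.10° × sin 266.111° = -0.48522, so δ = -29.027°.
cos h₀ = −tan ϕ · tan δ = −tan(+33.4°) × tan(-29.027°) = 0.3659, so h₀ = 1.1962 rad = 68.54°.

h₀ = 1.20 rad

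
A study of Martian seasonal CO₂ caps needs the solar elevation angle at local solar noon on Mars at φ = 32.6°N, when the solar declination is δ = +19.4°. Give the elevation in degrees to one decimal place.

76.8°

At local noon the hour angle is zero, so the zenith angle equals |φ − δ| = |+32.6° − (+19.400°)| = 13.200°.
Elevation = 90° − 13.200° = 76.8°.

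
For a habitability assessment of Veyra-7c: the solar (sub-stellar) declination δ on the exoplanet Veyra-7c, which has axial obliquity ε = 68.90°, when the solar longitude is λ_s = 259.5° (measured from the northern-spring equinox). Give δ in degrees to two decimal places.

δ = -66.54°

sin δ = sin ε · sin λ_s = sin 68.90° × sin 259.5° = -0.917331.
δ = arcsin(-0.917331) = -66.54°.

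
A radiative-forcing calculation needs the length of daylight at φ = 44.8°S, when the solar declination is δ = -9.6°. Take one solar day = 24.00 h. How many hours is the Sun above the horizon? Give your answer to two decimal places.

13.29 h

cos H₀ = −tan φ · tan δ = −tan(-44.8°) × tan(-9.600°) = -0.1680, so H₀ = 1.7396 rad = 99.67°.
Daylight = 2H₀/(2π) × 24.00 h = (1.7396/π) × 24.00 = 13.29 h.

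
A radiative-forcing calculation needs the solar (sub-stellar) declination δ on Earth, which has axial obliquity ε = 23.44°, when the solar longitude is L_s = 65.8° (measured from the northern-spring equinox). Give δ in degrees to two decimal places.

δ = +21.27°

sin δ = sin ε · sin L_s = sin 23.44° × sin 65.8° = 0.362831.
δ = arcsin(0.362831) = +21.27°.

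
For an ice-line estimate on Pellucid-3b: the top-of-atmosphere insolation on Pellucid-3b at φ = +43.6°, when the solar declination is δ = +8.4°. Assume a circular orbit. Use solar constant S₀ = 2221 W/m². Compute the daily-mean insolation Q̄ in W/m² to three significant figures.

Q̄ ≈ 623 W/m²

cos H₀ = −tan(+43.6°) tan(+8.400°) = -0.1406, H₀ = 1.7119 rad.
Bracket: H₀ sin φ sin δ + cos φ cos δ sin H₀ = 1.7119×0.68962×0.14608 + 0.72417×0.98927×0.99006 = 0.172456 + 0.709279 = 0.881735.
Q̄ = (S₀/π) × [bracket] = (2221/π) × 0.881735 = 623.4 W/m².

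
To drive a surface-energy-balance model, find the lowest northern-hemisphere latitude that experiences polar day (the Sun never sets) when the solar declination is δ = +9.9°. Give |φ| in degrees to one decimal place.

|φ| = 80.1°

Polar day requires cos H₀ = −tan φ tan δ ≤ −1, i.e. tan φ tan δ ≥ 1.
The boundary is |tan φ| · |tan δ| = 1, so |φ| = 90° − |δ| = 90° − 9.9° = 80.1° in the northern hemisphere.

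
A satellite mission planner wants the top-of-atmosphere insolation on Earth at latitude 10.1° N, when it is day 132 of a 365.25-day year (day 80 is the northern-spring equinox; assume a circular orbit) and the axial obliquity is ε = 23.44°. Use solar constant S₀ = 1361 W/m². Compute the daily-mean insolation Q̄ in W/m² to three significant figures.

Q̄ ≈ 443 W/m²

Solar longitude: λ_s = 360° × (132 − 80)/365.25 = 51.253°.
sin δ = sin 23.44° × sin 51.253° = 0.31024, so δ = +18.074°.
cos H₀ = −tan(+10.1°) tan(+18.074°) = -0.0581, H₀ = 1.6290 rad.
Bracket: H₀ sin φ sin δ + cos φ cos δ sin H₀ = 1.6290×0.17537×0.31024 + 0.98450×0.95066×0.99831 = 0.088629 + 0.934343 = 1.022972.
Q̄ = (S₀/π) × [bracket] = (1361/π) × 1.022972 = 443.2 W/m².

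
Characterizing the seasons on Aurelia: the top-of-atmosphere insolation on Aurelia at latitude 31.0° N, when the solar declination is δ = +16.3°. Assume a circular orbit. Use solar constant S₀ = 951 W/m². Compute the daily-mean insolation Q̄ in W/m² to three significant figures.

Q̄ ≈ 322 W/m²

cos H₀ = −tan(+31.0°) tan(+16.300°) = -0.1757, H₀ = 1.7474 rad.
Bracket: H₀ sin φ sin δ + cos φ cos δ sin H₀ = 1.7474×0.51504×0.28067 + 0.85717×0.95981×0.98444 = 0.252598 + 0.809919 = 1.062517.
Q̄ = (S₀/π) × [bracket] = (951/π) × 1.062517 = 321.6 W/m².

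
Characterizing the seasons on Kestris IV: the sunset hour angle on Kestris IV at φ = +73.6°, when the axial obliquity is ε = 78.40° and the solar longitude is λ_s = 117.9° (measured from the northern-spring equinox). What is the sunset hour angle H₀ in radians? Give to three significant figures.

Solar declination: sin δ = sin ε · sin λ_s = sin 78.40° × sin 117.9° = 0.86571, so δ = +59.964°.
Sunrise equation: cos H₀ = −tan φ · tan δ = -5.8766 ≤ −1, so the host star never sets (polar day) and H₀ = π.

H₀ = 3.14 rad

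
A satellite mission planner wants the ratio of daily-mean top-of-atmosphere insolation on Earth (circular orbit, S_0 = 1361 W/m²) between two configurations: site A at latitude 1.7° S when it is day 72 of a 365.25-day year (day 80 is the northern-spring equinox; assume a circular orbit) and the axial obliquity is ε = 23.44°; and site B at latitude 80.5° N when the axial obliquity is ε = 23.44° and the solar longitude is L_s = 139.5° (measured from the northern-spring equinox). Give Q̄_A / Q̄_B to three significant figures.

— Configuration A (ϕ=-1.7°):
Solar longitude: L_s = 360° × (72 − 80)/365.25 = -7.885°, i.e. -7.885° + 360° = 352.115°.
sin δ = sin 23.44° × sin 352.115° = -0.05457, so δ = -3.128°.
cos h₀ = −tan(-1.7°) tan(-3.128°) = -0.0016, h₀ = 1.5724 rad.
Bracket: h₀ sin ϕ sin δ + cos ϕ cos δ sin h₀ = 1.5724×-0.02967×-0.05457 + 0.99956×0.99851×1.00000 = 0.002546 + 0.998071 = 1.000617.
Q̄ = (S_0/π) × [bracket] = (1361/π) × 1.000617 = 433.49 W/m².
— Configuration B (ϕ=+80.5°):
Solar declination: sin δ = sin ε · sin L_s = sin 23.44° × sin 139.5° = 0.25834, so δ = +14.972°.
cos h₀ = −tan(+80.5°) tan(+14.972°) = -1.5980 ≤ −1 ⇒ polar day, h₀ = π.
Bracket: h₀ sin ϕ sin δ + cos ϕ cos δ sin h₀ = 3.1416×0.98629×0.25834 + 0.16505×0.96605×0.00000 = 0.800474 + 0.000000 = 0.800474.
Q̄ = (S_0/π) × [bracket] = (1361/π) × 0.800474 = 346.78 W/m².
Ratio Q̄_A / Q̄_B = 433.49 / 346.78 = 1.250.

Q̄_A / Q̄_B ≈ 1.25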